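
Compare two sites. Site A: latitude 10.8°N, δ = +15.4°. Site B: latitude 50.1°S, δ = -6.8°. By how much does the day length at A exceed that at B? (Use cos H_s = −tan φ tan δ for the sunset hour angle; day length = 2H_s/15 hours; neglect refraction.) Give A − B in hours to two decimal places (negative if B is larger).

-0.69 h

A: H_s = arccos(−tan 10.8° · tan 15.4°) = 93.01°, so 2H_s/15 = 12.4013 h.
B: H_s = arccos(−tan -50.1° · tan -6.8°) = 98.20°, so 2H_s/15 = 13.0933 h.
A − B = 12.4013 − 13.0933 = -0.6920 h.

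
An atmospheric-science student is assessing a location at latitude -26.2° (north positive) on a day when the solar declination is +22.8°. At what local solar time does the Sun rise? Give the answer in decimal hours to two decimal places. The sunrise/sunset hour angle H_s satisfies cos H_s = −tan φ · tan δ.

6.80 h

−tan φ tan δ = −(-0.4921)(0.4204) = 0.2069; H_s = arccos(0.2069) = 78.06°.
Sunrise is at 12 − H_s/15 = 12 − 5.204 = 6.796 h local solar time.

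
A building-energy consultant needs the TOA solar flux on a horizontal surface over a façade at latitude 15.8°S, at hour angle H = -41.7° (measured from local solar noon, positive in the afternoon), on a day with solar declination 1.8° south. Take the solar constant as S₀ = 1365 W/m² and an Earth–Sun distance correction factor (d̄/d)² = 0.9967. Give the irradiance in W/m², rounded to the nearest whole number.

989 W/m²

cos θ_z = sin(-15.8°) sin(-1.8°) + cos(-15.8°) cos(-1.8°) cos(-41.70°) = 0.0086 + 0.7181 = 0.7267.
Top-of-atmosphere irradiance = S₀ (d̄/d)² cos θ_z = 1365 × 0.9967 × 0.7267 = 988.67 W/m².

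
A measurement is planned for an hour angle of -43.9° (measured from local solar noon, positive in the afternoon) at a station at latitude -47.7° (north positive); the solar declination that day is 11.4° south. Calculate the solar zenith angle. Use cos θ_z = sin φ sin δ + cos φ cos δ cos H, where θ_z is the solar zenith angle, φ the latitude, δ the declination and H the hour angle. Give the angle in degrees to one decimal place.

51.6°

With φ = -47.7°, δ = -11.4°, H = -43.90°: sin φ sin δ = 0.1462, cos φ cos δ cos H = 0.4754, so cos θ_z = 0.6216.
θ_z = arccos(0.6216) = 51.57°.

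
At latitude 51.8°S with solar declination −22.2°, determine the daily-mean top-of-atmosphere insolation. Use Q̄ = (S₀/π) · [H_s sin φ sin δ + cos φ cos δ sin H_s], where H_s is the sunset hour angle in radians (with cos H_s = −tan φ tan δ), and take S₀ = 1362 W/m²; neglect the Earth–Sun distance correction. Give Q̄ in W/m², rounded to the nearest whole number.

485 W/m²

cos H_s = −tan(-51.8°) · tan(-22.2°) = -0.5186, so H_s = arccos(-0.5186) = 121.24°. In radians, H_s = 2.1160.
H_s sin φ sin δ = 2.1160 × -0.7859 × -0.3778 = 0.6283.
cos φ cos δ sin H_s = 0.6184 × 0.9259 × 0.8550 = 0.4896.
Q̄ = (1362/π) × (0.6283 + 0.4896) = 433.54 × 1.1179 = 484.65 W/m².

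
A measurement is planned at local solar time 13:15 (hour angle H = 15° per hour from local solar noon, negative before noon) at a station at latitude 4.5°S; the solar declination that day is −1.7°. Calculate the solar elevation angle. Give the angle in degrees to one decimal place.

71.1°

Hour angle H = 15° × (13.25 − 12) = 18.75°.
cos θ_z = sin(-4.5°) sin(-1.7°) + cos(-4.5°) cos(-1.7°) cos(18.75°) = 0.0023 + 0.9436 = 0.9459.
θ_z = arccos(0.9459) = 18.93°, so the elevation is 90° − 18.93° = 71.07°.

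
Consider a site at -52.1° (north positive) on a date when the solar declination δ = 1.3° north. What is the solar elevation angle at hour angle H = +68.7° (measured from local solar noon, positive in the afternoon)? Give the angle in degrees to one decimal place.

cos θ_z = sin φ sin δ + cos φ cos δ cos H = (-0.7891)(0.0227) + (0.6143)(0.9997)(0.3633) = 0.2052.
θ_z = arccos(0.2052) = 78.16°, so the elevation is 90° − 78.16° = 11.84°.

11.8°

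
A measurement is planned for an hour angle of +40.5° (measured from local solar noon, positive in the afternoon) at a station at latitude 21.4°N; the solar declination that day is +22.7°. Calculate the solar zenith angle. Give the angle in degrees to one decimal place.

37.4°

cos θ_z = sin φ sin δ + cos φ cos δ cos H = (0.3649)(0.3859) + (0.9311)(0.9225)(0.7604) = 0.7940.
θ_z = arccos(0.7940) = 37.44°.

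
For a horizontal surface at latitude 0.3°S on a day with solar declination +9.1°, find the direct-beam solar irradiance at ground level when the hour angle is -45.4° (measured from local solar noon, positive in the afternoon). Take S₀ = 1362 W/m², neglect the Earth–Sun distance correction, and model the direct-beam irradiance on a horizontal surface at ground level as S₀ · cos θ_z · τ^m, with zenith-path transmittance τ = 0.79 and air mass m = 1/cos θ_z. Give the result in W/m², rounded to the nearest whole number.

671 W/m²

cos θ_z = sin(-0.3°) sin(9.1°) + cos(-0.3°) cos(9.1°) cos(-45.40°) = -0.0008 + 0.6933 = 0.6925.
Air mass m = 1/cos θ_z = 1/0.6925 = 1.444; τ^m = 0.79^1.444 = 0.7115.
Surface direct beam = 1362 × 0.6925 × 0.7115 = 671.08 W/m².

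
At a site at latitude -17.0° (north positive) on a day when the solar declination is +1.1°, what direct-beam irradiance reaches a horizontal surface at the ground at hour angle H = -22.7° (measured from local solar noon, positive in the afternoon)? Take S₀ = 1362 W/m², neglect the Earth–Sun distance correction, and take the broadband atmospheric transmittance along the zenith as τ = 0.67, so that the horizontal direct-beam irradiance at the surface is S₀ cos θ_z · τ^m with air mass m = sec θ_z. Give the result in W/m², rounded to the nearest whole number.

756 W/m²

cos θ_z = sin(-17.0°) sin(1.1°) + cos(-17.0°) cos(1.1°) cos(-22.70°) = -0.0056 + 0.8821 = 0.8765.
Air mass m = 1/cos θ_z = 1/0.8765 = 1.141; τ^m = 0.67^1.141 = 0.6332.
Surface direct beam = 1362 × 0.8765 × 0.6332 = 755.91 W/m².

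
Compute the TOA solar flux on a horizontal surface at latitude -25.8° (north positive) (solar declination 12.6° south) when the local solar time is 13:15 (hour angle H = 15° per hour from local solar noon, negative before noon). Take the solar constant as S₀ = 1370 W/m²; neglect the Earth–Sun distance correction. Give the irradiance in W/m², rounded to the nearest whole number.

1270 W/m²

Hour angle H = 15° × (13.25 − 12) = 18.75°.
cos θ_z = sin φ sin δ + cos φ cos δ cos H = (-0.4352)(-0.2181) + (0.9003)(0.9759)(0.9469) = 0.9269.
Top-of-atmosphere irradiance = S₀ cos θ_z = 1370 × 0.9269 = 1269.85 W/m².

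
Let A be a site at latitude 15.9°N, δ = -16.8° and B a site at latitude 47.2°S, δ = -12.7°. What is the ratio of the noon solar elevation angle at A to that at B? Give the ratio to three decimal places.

A: 90° − |15.9 − (-16.8)| = 57.30°.
B: 90° − |-47.2 − (-12.7)| = 55.50°.
Ratio A/B = 57.3000 / 55.5000 = 1.0324.

1.032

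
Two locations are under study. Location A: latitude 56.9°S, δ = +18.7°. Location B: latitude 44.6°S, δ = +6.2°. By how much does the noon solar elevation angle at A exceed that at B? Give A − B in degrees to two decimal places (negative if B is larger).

-24.80°

A: 90° − |-56.9 − (18.7)| = 14.40°.
B: 90° − |-44.6 − (6.2)| = 39.20°.
A − B = 14.40 − 39.20 = -24.80°.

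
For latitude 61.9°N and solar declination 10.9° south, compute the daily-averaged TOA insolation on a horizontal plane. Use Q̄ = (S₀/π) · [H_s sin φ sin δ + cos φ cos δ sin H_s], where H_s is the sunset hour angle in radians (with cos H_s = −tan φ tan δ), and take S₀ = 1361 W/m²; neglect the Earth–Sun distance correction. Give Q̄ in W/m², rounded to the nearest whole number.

cos H_s = −tan(61.9°) · tan(-10.9°) = 0.3607, so H_s = arccos(0.3607) = 68.86°. In radians, H_s = 1.2018.
H_s sin φ sin δ = 1.2018 × 0.8821 × -0.1891 = -0.2005.
cos φ cos δ sin H_s = 0.4710 × 0.9820 × 0.9327 = 0.4314.
Q̄ = (1361/π) × (-0.2005 + 0.4314) = 433.22 × 0.2309 = 100.03 W/m².

100 W/m²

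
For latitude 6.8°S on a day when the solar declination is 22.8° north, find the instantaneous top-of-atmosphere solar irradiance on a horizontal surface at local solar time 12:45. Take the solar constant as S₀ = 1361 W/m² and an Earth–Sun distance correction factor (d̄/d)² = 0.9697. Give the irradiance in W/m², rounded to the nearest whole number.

Hour angle H = 15° × (12.75 − 12) = 11.25°.
cos θ_z = sin φ sin δ + cos φ cos δ cos H = (-0.1184)(0.3875) + (0.9930)(0.9219)(0.9808) = 0.8520.
Top-of-atmosphere irradiance = S₀ (d̄/d)² cos θ_z = 1361 × 0.9697 × 0.8520 = 1124.44 W/m².

1124 W/m²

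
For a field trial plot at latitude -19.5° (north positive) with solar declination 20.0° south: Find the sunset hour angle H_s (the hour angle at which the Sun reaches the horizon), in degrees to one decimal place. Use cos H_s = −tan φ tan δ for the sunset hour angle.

The sunset hour angle satisfies cos H_s = −tan φ tan δ = -0.1289, giving H_s = 97.41°.

97.4°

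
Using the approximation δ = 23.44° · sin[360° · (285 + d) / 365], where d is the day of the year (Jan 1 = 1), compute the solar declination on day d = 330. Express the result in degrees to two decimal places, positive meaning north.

-21.51°

360 × (285 + 330) / 365 = 606.575°; sin(606.575°) = -0.9176.
δ = 23.44 × -0.9176 = -21.509° ≈ -21.51°.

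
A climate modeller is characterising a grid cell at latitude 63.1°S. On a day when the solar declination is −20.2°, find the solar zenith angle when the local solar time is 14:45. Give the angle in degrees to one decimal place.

51.2°

Hour angle H = 15° × (14.75 − 12) = 41.25°.
With φ = -63.1°, δ = -20.2°, H = 41.25°: sin φ sin δ = 0.3079, cos φ cos δ cos H = 0.3192, so cos θ_z = 0.6271.
θ_z = arccos(0.6271) = 51.16°.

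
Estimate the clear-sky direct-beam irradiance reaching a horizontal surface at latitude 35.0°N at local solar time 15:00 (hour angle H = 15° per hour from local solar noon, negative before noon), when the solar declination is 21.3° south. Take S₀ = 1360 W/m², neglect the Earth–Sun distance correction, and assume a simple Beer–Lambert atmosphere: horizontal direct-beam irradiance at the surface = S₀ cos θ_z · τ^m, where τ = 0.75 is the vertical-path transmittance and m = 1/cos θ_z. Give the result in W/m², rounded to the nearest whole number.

189 W/m²

Hour angle H = 15° × (15 − 12) = 45.00°.
cos θ_z = sin(35.0°) sin(-21.3°) + cos(35.0°) cos(-21.3°) cos(45.00°) = -0.2084 + 0.5397 = 0.3313.
Air mass m = 1/cos θ_z = 1/0.3313 = 3.018; τ^m = 0.75^3.018 = 0.4197.
Surface direct beam = 1360 × 0.3313 × 0.4197 = 189.10 W/m².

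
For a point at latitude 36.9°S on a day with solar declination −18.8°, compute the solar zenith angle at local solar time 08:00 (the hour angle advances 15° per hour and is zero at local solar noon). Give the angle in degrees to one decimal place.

55.1°

Hour angle H = 15° × (8 − 12) = -60.00°.
With φ = -36.9°, δ = -18.8°, H = -60.00°: sin φ sin δ = 0.1935, cos φ cos δ cos H = 0.3785, so cos θ_z = 0.5720.
θ_z = arccos(0.5720) = 55.11°.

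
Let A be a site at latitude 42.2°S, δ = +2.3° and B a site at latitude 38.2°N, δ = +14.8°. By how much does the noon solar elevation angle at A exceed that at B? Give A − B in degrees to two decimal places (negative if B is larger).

A: 90° − |-42.2 − (2.3)| = 45.50°.
B: 90° − |38.2 − (14.8)| = 66.60°.
A − B = 45.50 − 66.60 = -21.10°.

-21.10°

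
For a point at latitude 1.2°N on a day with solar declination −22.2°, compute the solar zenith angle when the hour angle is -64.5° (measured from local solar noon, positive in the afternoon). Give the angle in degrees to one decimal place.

67.0°

cos θ_z = sin(1.2°) sin(-22.2°) + cos(1.2°) cos(-22.2°) cos(-64.50°) = -0.0079 + 0.3985 = 0.3906.
θ_z = arccos(0.3906) = 67.01°.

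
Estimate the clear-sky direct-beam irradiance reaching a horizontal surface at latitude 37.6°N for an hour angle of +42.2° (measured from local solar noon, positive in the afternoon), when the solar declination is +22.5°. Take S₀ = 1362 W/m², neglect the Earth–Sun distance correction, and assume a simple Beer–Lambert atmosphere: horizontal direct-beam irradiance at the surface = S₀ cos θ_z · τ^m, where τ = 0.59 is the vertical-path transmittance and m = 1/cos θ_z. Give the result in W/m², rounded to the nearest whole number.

cos θ_z = sin φ sin δ + cos φ cos δ cos H = (0.6101)(0.3827) + (0.7923)(0.9239)(0.7408) = 0.7758.
Air mass m = 1/cos θ_z = 1/0.7758 = 1.289; τ^m = 0.59^1.289 = 0.5066.
Surface direct beam = 1362 × 0.7758 × 0.5066 = 535.29 W/m².

535 W/m²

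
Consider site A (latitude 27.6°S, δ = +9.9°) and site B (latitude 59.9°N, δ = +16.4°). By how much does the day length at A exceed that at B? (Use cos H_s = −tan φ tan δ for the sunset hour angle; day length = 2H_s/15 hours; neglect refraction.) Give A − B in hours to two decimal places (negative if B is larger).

-4.77 h

A: H_s = arccos(−tan -27.6° · tan 9.9°) = 84.76°, so 2H_s/15 = 11.3013 h.
B: H_s = arccos(−tan 59.9° · tan 16.4°) = 120.51°, so 2H_s/15 = 16.0680 h.
A − B = 11.3013 − 16.0680 = -4.7667 h.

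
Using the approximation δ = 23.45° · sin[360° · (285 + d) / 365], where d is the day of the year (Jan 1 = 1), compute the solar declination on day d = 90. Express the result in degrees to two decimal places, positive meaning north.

+4.02°

360 × (285 + 90) / 365 = 369.863°; sin(369.863°) = 0.1713.
δ = 23.45 × 0.1713 = 4.017° ≈ +4.02°.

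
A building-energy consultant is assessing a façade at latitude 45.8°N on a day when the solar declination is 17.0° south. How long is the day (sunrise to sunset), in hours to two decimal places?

−tan φ tan δ = −(1.0283)(-0.3057) = 0.3144; H_s = arccos(0.3144) = 71.68°.
Day length = 2 H_s / 15° h⁻¹ = 143.36° / 15 = 9.557 h.

9.56 hours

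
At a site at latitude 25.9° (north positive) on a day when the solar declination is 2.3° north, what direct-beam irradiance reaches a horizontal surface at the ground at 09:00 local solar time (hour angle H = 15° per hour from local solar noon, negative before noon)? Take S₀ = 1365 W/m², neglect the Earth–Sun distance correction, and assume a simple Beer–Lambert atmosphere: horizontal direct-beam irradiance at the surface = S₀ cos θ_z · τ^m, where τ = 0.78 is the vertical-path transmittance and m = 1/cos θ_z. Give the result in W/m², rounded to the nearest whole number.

Hour angle H = 15° × (9 − 12) = -45.00°.
cos θ_z = sin(25.9°) sin(2.3°) + cos(25.9°) cos(2.3°) cos(-45.00°) = 0.0175 + 0.6356 = 0.6531.
Air mass m = 1/cos θ_z = 1/0.6531 = 1.531; τ^m = 0.78^1.531 = 0.6836.
Surface direct beam = 1365 × 0.6531 × 0.6836 = 609.42 W/m².

609 W/m²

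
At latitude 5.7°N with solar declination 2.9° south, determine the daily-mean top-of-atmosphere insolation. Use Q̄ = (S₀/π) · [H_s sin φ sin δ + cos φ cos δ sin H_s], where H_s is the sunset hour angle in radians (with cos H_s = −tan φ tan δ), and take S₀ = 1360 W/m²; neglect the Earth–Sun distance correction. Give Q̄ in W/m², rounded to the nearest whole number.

427 W/m²

The sunset hour angle satisfies cos H_s = −tan φ tan δ = 0.0051, giving H_s = 89.71°. In radians, H_s = 1.5657.
H_s sin φ sin δ = 1.5657 × 0.0993 × -0.0506 = -0.0079.
cos φ cos δ sin H_s = 0.9951 × 0.9987 × 1.0000 = 0.9938.
Q̄ = (1360/π) × (-0.0079 + 0.9938) = 432.90 × 0.9859 = 426.80 W/m².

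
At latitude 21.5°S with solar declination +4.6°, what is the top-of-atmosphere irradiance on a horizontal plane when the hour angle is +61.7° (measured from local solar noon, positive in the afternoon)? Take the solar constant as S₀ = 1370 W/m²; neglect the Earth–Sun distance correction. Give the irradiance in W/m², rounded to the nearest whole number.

562 W/m²

cos θ_z = sin(-21.5°) sin(4.6°) + cos(-21.5°) cos(4.6°) cos(61.70°) = -0.0294 + 0.4397 = 0.4103.
Top-of-atmosphere irradiance = S₀ cos θ_z = 1370 × 0.4103 = 562.11 W/m².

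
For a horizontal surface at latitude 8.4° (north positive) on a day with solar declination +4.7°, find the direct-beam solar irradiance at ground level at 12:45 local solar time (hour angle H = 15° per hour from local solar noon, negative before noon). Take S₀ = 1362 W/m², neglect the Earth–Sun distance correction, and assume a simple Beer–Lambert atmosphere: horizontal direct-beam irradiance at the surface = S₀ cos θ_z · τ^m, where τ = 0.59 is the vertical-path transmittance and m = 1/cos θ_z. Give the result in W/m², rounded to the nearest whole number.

Hour angle H = 15° × (12.75 − 12) = 11.25°.
cos θ_z = sin φ sin δ + cos φ cos δ cos H = (0.1461)(0.0819) + (0.9893)(0.9966)(0.9808) = 0.9790.
Air mass m = 1/cos θ_z = 1/0.9790 = 1.021; τ^m = 0.59^1.021 = 0.5835.
Surface direct beam = 1362 × 0.9790 × 0.5835 = 778.04 W/m².

778 W/m²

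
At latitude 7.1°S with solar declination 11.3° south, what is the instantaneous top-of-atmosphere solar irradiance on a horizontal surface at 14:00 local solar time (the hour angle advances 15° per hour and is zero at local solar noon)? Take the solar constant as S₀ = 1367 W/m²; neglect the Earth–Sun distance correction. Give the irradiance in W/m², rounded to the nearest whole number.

Hour angle H = 15° × (14 − 12) = 30.00°.
cos θ_z = sin φ sin δ + cos φ cos δ cos H = (-0.1236)(-0.1959) + (0.9923)(0.9806)(0.8660) = 0.8669.
Top-of-atmosphere irradiance = S₀ cos θ_z = 1367 × 0.8669 = 1185.05 W/m².

1185 W/m²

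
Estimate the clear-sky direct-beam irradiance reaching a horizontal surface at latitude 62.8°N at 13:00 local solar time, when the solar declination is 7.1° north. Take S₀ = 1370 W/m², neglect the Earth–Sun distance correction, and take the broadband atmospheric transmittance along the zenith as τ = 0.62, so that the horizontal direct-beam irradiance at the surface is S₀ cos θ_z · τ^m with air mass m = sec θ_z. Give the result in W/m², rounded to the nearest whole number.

314 W/m²

Hour angle H = 15° × (13 − 12) = 15.00°.
cos θ_z = sin φ sin δ + cos φ cos δ cos H = (0.8894)(0.1236) + (0.4571)(0.9923)(0.9659) = 0.5480.
Air mass m = 1/cos θ_z = 1/0.5480 = 1.825; τ^m = 0.62^1.825 = 0.4179.
Surface direct beam = 1370 × 0.5480 × 0.4179 = 313.74 W/m².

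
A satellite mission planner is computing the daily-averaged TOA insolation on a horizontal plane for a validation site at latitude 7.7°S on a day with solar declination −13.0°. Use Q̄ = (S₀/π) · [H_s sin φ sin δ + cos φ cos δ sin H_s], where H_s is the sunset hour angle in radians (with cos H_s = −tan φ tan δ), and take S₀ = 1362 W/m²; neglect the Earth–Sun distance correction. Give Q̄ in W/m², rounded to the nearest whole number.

439 W/m²

cos H_s = −tan(-7.7°) · tan(-13.0°) = -0.0312, so H_s = arccos(-0.0312) = 91.79°. In radians, H_s = 1.6020.
H_s sin φ sin δ = 1.6020 × -0.1340 × -0.2250 = 0.0483.
cos φ cos δ sin H_s = 0.9910 × 0.9744 × 0.9995 = 0.9651.
Q̄ = (1362/π) × (0.0483 + 0.9651) = 433.54 × 1.0134 = 439.35 W/m².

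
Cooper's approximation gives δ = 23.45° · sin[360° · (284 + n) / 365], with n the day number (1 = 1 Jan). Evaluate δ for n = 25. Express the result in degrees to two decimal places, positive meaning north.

360 × (284 + 25) / 365 = 304.767°; sin(304.767°) = -0.8215.
δ = 23.45 × -0.8215 = -19.264° ≈ -19.26°.

-19.26°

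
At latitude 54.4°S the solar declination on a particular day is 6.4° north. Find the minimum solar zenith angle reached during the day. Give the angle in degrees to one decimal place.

60.8°

At local solar noon the hour angle is zero, so the zenith angle is |φ − δ| = |-54.4° − (6.4°)| = 60.8°.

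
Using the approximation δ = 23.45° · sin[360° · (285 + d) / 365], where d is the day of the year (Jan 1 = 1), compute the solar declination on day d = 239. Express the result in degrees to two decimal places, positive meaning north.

+9.23°

360 × (285 + 239) / 365 = 516.822°; sin(516.822°) = 0.3936.
δ = 23.45 × 0.3936 = 9.230° ≈ +9.23°.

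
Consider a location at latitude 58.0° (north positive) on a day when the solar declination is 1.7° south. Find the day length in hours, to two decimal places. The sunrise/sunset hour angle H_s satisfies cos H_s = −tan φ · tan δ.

11.64 hours

cos H_s = −tan(58.0°) · tan(-1.7°) = 0.0475, so H_s = arccos(0.0475) = 87.28°.
Day length = 2 H_s / 15° h⁻¹ = 174.56° / 15 = 11.637 h.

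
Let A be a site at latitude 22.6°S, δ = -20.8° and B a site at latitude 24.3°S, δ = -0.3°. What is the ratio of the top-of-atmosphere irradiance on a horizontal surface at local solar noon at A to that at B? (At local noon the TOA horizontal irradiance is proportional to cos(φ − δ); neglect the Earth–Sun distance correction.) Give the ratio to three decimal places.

A: cos θ_z = cos(-22.6° − (-20.8°)) = 0.9995.
B: cos θ_z = cos(-24.3° − (-0.3°)) = 0.9135.
Ratio A/B = 0.9995 / 0.9135 = 1.0941.

1.094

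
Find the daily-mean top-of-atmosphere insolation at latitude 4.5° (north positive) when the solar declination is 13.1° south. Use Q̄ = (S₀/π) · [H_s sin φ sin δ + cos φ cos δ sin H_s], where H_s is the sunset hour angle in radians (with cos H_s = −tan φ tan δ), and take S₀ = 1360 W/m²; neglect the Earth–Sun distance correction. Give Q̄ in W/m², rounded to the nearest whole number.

408 W/m²

The sunset hour angle satisfies cos H_s = −tan φ tan δ = 0.0183, giving H_s = 88.95°. In radians, H_s = 1.5525.
H_s sin φ sin δ = 1.5525 × 0.0785 × -0.2267 = -0.0276.
cos φ cos δ sin H_s = 0.9969 × 0.9740 × 0.9998 = 0.9708.
Q̄ = (1360/π) × (-0.0276 + 0.9708) = 432.90 × 0.9432 = 408.31 W/m².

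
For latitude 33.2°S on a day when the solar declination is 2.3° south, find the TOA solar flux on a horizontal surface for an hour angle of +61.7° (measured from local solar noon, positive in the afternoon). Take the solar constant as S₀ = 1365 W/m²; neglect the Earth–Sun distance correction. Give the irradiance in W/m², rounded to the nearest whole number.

cos θ_z = sin(-33.2°) sin(-2.3°) + cos(-33.2°) cos(-2.3°) cos(61.70°) = 0.0220 + 0.3964 = 0.4184.
Top-of-atmosphere irradiance = S₀ cos θ_z = 1365 × 0.4184 = 571.12 W/m².

571 W/m²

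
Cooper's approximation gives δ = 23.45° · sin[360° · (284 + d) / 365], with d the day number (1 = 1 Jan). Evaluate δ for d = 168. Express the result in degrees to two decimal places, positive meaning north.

360 × (284 + 168) / 365 = 445.808°; sin(445.808°) = 0.9973.
δ = 23.45 × 0.9973 = 23.387° ≈ +23.39°.

+23.39°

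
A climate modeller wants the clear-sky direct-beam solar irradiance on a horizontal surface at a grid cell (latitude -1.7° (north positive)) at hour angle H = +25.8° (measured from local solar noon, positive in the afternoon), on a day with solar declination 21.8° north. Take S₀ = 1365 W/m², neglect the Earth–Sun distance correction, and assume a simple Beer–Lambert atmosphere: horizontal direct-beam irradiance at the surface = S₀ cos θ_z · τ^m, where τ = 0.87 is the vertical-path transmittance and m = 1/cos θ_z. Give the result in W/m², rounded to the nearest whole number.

cos θ_z = sin(-1.7°) sin(21.8°) + cos(-1.7°) cos(21.8°) cos(25.80°) = -0.0110 + 0.8356 = 0.8246.
Air mass m = 1/cos θ_z = 1/0.8246 = 1.213; τ^m = 0.87^1.213 = 0.8446.
Surface direct beam = 1365 × 0.8246 × 0.8446 = 950.66 W/m².

951 W/m²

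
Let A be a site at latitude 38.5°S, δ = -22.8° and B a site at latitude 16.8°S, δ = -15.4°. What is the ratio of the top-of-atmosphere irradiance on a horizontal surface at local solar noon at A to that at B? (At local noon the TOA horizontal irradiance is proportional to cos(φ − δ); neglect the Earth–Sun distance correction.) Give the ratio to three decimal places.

0.963

A: cos θ_z = cos(-38.5° − (-22.8°)) = 0.9627.
B: cos θ_z = cos(-16.8° − (-15.4°)) = 0.9997.
Ratio A/B = 0.9627 / 0.9997 = 0.9630.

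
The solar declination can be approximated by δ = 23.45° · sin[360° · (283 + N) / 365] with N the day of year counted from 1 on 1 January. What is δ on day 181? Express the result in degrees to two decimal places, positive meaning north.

+23.24°

360 × (283 + 181) / 365 = 457.644°; sin(457.644°) = 0.9911.
δ = 23.45 × 0.9911 = 23.241° ≈ +23.24°.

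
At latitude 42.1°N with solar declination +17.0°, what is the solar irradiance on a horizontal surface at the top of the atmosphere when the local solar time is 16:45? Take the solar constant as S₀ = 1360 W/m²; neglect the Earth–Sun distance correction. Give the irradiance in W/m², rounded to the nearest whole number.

Hour angle H = 15° × (16.75 − 12) = 71.25°.
cos θ_z = sin φ sin δ + cos φ cos δ cos H = (0.6704)(0.2924) + (0.7420)(0.9563)(0.3214) = 0.4241.
Top-of-atmosphere irradiance = S₀ cos θ_z = 1360 × 0.4241 = 576.78 W/m².

577 W/m²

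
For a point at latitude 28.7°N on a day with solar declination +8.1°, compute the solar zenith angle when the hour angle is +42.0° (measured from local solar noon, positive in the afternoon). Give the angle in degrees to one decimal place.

With φ = 28.7°, δ = 8.1°, H = 42.00°: sin φ sin δ = 0.0677, cos φ cos δ cos H = 0.6453, so cos θ_z = 0.7130.
θ_z = arccos(0.7130) = 44.52°.

44.5°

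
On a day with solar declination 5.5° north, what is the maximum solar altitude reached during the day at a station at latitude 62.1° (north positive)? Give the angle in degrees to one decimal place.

33.4°

At local solar noon the hour angle is zero, so the elevation is 90° − |φ − δ| = 90° − |62.1° − (5.5°)| = 90° − 56.6° = 33.4°.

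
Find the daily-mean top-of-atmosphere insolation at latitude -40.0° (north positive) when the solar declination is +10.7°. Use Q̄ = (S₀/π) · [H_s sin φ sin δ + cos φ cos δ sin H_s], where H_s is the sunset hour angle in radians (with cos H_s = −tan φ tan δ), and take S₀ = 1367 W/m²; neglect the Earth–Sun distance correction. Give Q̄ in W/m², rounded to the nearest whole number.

cos H_s = −tan(-40.0°) · tan(10.7°) = 0.1585, so H_s = arccos(0.1585) = 80.88°. In radians, H_s = 1.4116.
H_s sin φ sin δ = 1.4116 × -0.6428 × 0.1857 = -0.1685.
cos φ cos δ sin H_s = 0.7660 × 0.9826 × 0.9874 = 0.7432.
Q̄ = (1367/π) × (-0.1685 + 0.7432) = 435.13 × 0.5747 = 250.07 W/m².

250 W/m²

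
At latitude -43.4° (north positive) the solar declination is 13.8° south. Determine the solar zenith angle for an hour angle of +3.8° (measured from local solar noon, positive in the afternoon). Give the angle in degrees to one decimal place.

cos θ_z = sin φ sin δ + cos φ cos δ cos H = (-0.6871)(-0.2385) + (0.7266)(0.9711)(0.9978) = 0.8679.
θ_z = arccos(0.8679) = 29.78°.

29.8°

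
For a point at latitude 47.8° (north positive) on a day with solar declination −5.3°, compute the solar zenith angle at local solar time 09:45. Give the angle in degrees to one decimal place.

Hour angle H = 15° × (9.75 − 12) = -33.75°.
With φ = 47.8°, δ = -5.3°, H = -33.75°: sin φ sin δ = -0.0684, cos φ cos δ cos H = 0.5561, so cos θ_z = 0.4877.
θ_z = arccos(0.4877) = 60.81°.

60.8°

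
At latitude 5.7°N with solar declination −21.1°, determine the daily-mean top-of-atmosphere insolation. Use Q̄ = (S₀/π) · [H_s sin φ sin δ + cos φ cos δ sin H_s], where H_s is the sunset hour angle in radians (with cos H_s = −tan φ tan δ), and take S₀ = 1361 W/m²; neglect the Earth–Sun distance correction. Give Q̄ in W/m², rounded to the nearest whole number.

378 W/m²

−tan φ tan δ = −(0.0998)(-0.3859) = 0.0385; H_s = arccos(0.0385) = 87.79°. In radians, H_s = 1.5322.
H_s sin φ sin δ = 1.5322 × 0.0993 × -0.3600 = -0.0548.
cos φ cos δ sin H_s = 0.9951 × 0.9330 × 0.9993 = 0.9278.
Q̄ = (1361/π) × (-0.0548 + 0.9278) = 433.22 × 0.8730 = 378.20 W/m².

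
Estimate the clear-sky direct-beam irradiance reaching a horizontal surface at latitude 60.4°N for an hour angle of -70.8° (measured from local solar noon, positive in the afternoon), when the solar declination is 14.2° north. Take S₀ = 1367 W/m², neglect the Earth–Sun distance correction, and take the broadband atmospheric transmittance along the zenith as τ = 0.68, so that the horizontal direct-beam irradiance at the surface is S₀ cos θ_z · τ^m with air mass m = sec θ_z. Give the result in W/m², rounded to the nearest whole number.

179 W/m²

cos θ_z = sin φ sin δ + cos φ cos δ cos H = (0.8695)(0.2453) + (0.4939)(0.9694)(0.3289) = 0.3708.
Air mass m = 1/cos θ_z = 1/0.3708 = 2.697; τ^m = 0.68^2.697 = 0.3534.
Surface direct beam = 1367 × 0.3708 × 0.3534 = 179.13 W/m².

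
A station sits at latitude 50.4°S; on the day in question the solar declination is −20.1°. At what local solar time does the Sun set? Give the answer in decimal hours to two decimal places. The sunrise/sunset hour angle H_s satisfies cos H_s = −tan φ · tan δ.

19.75 h

−tan φ tan δ = −(-1.2088)(-0.3659) = -0.4423; H_s = arccos(-0.4423) = 116.25°.
Sunset is at 12 + H_s/15 = 12 + 7.750 = 19.750 h local solar time.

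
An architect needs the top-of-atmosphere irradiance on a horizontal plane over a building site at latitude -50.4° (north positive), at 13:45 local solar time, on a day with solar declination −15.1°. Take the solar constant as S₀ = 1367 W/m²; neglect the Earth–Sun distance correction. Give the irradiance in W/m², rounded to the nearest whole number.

Hour angle H = 15° × (13.75 − 12) = 26.25°.
With φ = -50.4°, δ = -15.1°, H = 26.25°: sin φ sin δ = 0.2007, cos φ cos δ cos H = 0.5519, so cos θ_z = 0.7526.
Top-of-atmosphere irradiance = S₀ cos θ_z = 1367 × 0.7526 = 1028.80 W/m².

1029 W/m²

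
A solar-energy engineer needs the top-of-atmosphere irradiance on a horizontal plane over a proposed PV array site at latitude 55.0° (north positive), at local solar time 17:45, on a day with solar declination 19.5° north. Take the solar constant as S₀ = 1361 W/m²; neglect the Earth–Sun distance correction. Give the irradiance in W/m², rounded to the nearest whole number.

Hour angle H = 15° × (17.75 − 12) = 86.25°.
With φ = 55.0°, δ = 19.5°, H = 86.25°: sin φ sin δ = 0.2734, cos φ cos δ cos H = 0.0354, so cos θ_z = 0.3088.
Top-of-atmosphere irradiance = S₀ cos θ_z = 1361 × 0.3088 = 420.28 W/m².

420 W/m²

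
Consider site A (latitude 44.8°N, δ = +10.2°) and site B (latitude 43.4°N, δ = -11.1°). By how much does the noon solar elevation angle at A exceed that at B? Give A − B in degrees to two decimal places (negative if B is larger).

+19.90°

A: 90° − |44.8 − (10.2)| = 55.40°.
B: 90° − |43.4 − (-11.1)| = 35.50°.
A − B = 55.40 − 35.50 = 19.90°.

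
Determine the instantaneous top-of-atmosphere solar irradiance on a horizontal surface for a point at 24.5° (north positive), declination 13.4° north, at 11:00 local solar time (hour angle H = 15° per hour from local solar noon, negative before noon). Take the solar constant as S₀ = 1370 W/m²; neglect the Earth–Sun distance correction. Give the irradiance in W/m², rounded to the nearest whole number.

Hour angle H = 15° × (11 − 12) = -15.00°.
cos θ_z = sin(24.5°) sin(13.4°) + cos(24.5°) cos(13.4°) cos(-15.00°) = 0.0961 + 0.8550 = 0.9511.
Top-of-atmosphere irradiance = S₀ cos θ_z = 1370 × 0.9511 = 1303.01 W/m².

1303 W/m²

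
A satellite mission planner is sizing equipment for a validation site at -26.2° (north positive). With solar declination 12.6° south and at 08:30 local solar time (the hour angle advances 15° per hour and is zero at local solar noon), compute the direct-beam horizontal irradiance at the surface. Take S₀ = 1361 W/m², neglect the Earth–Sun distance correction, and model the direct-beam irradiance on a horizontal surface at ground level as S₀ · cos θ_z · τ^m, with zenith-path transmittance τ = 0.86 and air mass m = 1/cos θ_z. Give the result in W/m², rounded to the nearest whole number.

674 W/m²

Hour angle H = 15° × (8.5 − 12) = -52.50°.
cos θ_z = sin(-26.2°) sin(-12.6°) + cos(-26.2°) cos(-12.6°) cos(-52.50°) = 0.0963 + 0.5331 = 0.6294.
Air mass m = 1/cos θ_z = 1/0.6294 = 1.589; τ^m = 0.86^1.589 = 0.7869.
Surface direct beam = 1361 × 0.6294 × 0.7869 = 674.07 W/m².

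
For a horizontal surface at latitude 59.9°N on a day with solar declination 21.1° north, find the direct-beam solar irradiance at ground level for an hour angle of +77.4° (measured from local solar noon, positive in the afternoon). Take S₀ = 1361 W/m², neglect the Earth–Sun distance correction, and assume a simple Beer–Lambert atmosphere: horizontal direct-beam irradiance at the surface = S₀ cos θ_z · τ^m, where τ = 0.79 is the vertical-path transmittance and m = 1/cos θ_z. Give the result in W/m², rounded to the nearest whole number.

cos θ_z = sin φ sin δ + cos φ cos δ cos H = (0.8652)(0.3600) + (0.5015)(0.9330)(0.2181) = 0.4135.
Air mass m = 1/cos θ_z = 1/0.4135 = 2.418; τ^m = 0.79^2.418 = 0.5655.
Surface direct beam = 1361 × 0.4135 × 0.5655 = 318.25 W/m².

318 W/m²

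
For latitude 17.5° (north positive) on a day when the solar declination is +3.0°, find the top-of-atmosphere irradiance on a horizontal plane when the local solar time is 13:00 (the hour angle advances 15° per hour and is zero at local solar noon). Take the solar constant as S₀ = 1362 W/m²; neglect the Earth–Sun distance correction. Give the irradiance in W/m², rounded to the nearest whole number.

1274 W/m²

Hour angle H = 15° × (13 − 12) = 15.00°.
With φ = 17.5°, δ = 3.0°, H = 15.00°: sin φ sin δ = 0.0157, cos φ cos δ cos H = 0.9200, so cos θ_z = 0.9357.
Top-of-atmosphere irradiance = S₀ cos θ_z = 1362 × 0.9357 = 1274.42 W/m².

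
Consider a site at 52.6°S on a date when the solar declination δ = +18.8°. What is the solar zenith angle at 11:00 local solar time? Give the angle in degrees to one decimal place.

72.6°

Hour angle H = 15° × (11 − 12) = -15.00°.
cos θ_z = sin(-52.6°) sin(18.8°) + cos(-52.6°) cos(18.8°) cos(-15.00°) = -0.2560 + 0.5554 = 0.2994.
θ_z = arccos(0.2994) = 72.58°.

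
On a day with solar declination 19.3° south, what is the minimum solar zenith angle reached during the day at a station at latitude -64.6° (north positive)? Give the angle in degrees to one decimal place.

At local solar noon the hour angle is zero, so the zenith angle is |φ − δ| = |-64.6° − (-19.3°)| = 45.3°.

45.3°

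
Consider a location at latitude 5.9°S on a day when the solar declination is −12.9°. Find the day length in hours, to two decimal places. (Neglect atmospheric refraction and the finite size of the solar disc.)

12.18 hours

−tan φ tan δ = −(-0.1033)(-0.2290) = -0.0237; H_s = arccos(-0.0237) = 91.36°.
Day length = 2 H_s / 15° h⁻¹ = 182.72° / 15 = 12.181 h.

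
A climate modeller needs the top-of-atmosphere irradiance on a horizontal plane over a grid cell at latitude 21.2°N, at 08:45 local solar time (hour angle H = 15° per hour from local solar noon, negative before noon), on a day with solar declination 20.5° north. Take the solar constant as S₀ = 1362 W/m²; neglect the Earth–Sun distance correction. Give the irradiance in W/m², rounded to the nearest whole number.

957 W/m²

Hour angle H = 15° × (8.75 − 12) = -48.75°.
cos θ_z = sin φ sin δ + cos φ cos δ cos H = (0.3616)(0.3502) + (0.9323)(0.9367)(0.6593) = 0.7024.
Top-of-atmosphere irradiance = S₀ cos θ_z = 1362 × 0.7024 = 956.67 W/m².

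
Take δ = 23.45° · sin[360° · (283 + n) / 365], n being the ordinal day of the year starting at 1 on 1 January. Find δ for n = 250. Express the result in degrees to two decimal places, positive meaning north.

+5.79°

360 × (283 + 250) / 365 = 525.699°; sin(525.699°) = 0.2470.
δ = 23.45 × 0.2470 = 5.792° ≈ +5.79°.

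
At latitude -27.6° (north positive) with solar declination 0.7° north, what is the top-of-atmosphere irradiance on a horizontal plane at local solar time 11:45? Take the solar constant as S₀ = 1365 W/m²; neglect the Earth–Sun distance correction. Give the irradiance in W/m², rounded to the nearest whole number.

1199 W/m²

Hour angle H = 15° × (11.75 − 12) = -3.75°.
cos θ_z = sin(-27.6°) sin(0.7°) + cos(-27.6°) cos(0.7°) cos(-3.75°) = -0.0057 + 0.8842 = 0.8785.
Top-of-atmosphere irradiance = S₀ cos θ_z = 1365 × 0.8785 = 1199.15 W/m².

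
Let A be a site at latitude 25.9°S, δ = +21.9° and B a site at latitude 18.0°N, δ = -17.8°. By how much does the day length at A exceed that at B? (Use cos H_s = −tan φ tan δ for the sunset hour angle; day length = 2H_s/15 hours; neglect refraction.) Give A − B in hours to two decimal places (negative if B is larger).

-0.70 h

A: H_s = arccos(−tan -25.9° · tan 21.9°) = 78.74°, so 2H_s/15 = 10.4987 h.
B: H_s = arccos(−tan 18.0° · tan -17.8°) = 84.01°, so 2H_s/15 = 11.2013 h.
A − B = 10.4987 − 11.2013 = -0.7026 h.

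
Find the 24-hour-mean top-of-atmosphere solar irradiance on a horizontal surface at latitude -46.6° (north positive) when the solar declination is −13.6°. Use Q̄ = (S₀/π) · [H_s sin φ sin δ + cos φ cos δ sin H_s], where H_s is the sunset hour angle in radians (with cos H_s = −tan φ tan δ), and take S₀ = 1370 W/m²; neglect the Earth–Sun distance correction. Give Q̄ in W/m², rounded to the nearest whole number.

418 W/m²

cos H_s = −tan(-46.6°) · tan(-13.6°) = -0.2558, so H_s = arccos(-0.2558) = 104.82°. In radians, H_s = 1.8295.
H_s sin φ sin δ = 1.8295 × -0.7266 × -0.2351 = 0.3125.
cos φ cos δ sin H_s = 0.6871 × 0.9720 × 0.9667 = 0.6456.
Q̄ = (1370/π) × (0.3125 + 0.6456) = 436.08 × 0.9581 = 417.81 W/m².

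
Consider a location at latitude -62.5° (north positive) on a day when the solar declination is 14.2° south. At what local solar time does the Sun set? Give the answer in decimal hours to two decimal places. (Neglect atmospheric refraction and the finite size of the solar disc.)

19.94 h

The sunset hour angle satisfies cos H_s = −tan φ tan δ = -0.4861, giving H_s = 119.08°.
Sunset is at 12 + H_s/15 = 12 + 7.939 = 19.939 h local solar time.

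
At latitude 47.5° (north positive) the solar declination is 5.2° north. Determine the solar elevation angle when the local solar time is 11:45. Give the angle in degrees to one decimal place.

Hour angle H = 15° × (11.75 − 12) = -3.75°.
cos θ_z = sin φ sin δ + cos φ cos δ cos H = (0.7373)(0.0906) + (0.6756)(0.9959)(0.9979) = 0.7382.
θ_z = arccos(0.7382) = 42.42°, so the elevation is 90° − 42.42° = 47.58°.

47.6°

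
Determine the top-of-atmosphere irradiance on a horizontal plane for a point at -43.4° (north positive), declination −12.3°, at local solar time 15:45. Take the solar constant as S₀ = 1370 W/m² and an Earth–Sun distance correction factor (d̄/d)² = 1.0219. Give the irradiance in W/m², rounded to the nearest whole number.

Hour angle H = 15° × (15.75 − 12) = 56.25°.
With φ = -43.4°, δ = -12.3°, H = 56.25°: sin φ sin δ = 0.1464, cos φ cos δ cos H = 0.3944, so cos θ_z = 0.5408.
Top-of-atmosphere irradiance = S₀ (d̄/d)² cos θ_z = 1370 × 1.0219 × 0.5408 = 757.12 W/m².

757 W/m²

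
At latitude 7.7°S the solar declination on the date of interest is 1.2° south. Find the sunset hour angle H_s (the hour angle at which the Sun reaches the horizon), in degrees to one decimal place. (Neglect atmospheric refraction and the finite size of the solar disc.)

The sunset hour angle satisfies cos H_s = −tan φ tan δ = -0.0028, giving H_s = 90.16°.

90.2°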